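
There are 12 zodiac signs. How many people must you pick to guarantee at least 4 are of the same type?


Pigeonhole: to guarantee k in one of n categories, need (k-1)×n + 1.
k = 4, n = 12
Minimum = (4-1) × 12 + 1 = 3 × 12 + 1

37


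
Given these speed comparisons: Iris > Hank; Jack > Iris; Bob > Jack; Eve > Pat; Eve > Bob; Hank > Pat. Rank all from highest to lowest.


Constraints: Iris > Hank; Jack > Iris; Bob > Jack; Eve > Pat; Eve > Bob; Hank > Pat
Method: at each step, the next-highest is the one remaining person who never appears on the smaller side of a constraint between remaining people.
  Step 1: remaining {Pat, Jack, Hank, Eve, Iris, Bob}; on the smaller side: {Pat, Jack, Hank, Iris, Bob} → Eve is next (Eve > Pat; Eve > Bob).
  Step 2: remaining {Pat, Jack, Hank, Iris, Bob}; on the smaller side: {Pat, Jack, Hank, Iris} → Bob is next (Bob > Jack).
  Step 3: remaining {Pat, Jack, Hank, Iris}; on the smaller side: {Pat, Hank, Iris} → Jack is next (Jack > Iris).
  Step 4: remaining {Pat, Hank, Iris}; on the smaller side: {Pat, Hank} → Iris is next (Iris > Hank).
  Step 5: remaining {Pat, Hank}; on the smaller side: {Pat} → Hank is next (Hank > Pat).
  Step 6: only Pat remains → lowest.
Final ranking (highest to lowest):

Eve > Bob > Jack > Iris > Hank > Pat


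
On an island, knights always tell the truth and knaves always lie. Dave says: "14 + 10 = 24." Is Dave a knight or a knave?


Statement: "14 + 10 = 24."
Actual: 14 + 10 = 24
Claimed: 24
Statement is TRUE → Dave tells the truth → Knight

Knight


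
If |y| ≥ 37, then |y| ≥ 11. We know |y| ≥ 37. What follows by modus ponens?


Modus ponens: P → Q, P ⊢ Q
P: |y| ≥ 37
Q: |y| ≥ 11
We have P → Q and P is true.
By modus ponens, Q must be true.

|y| ≥ 11


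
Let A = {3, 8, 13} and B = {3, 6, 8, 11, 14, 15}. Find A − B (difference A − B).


A = {3, 8, 13}
B = {3, 6, 8, 11, 14, 15}
Operation: difference A − B
In A but not B: 13

{13}


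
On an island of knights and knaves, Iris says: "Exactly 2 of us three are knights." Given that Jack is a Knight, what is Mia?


Iris claims exactly 2 knights among Iris, Jack, Mia.
Given: Jack is a Knight.

Case 1: Iris is a Knight (tells truth)
  Then exactly 2 of the three are knights.
  Counting Iris, Jack: 2 knight(s) so far. Need 0 more → Mia = Knave.
Case 2: Iris is a Knave (lies)
  Then the count is NOT 2.
  If Mia = Knight, count = 2 = 2 → claim would be true, contradicts lie.
  If Mia = Knave, count = 1 ≠ 2 → lie confirmed ✓

Mia is a Knave.

Knave


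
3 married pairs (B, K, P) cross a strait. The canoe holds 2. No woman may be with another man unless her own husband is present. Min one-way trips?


Label couples B, K, P (H = husband, W = wife).
Counting alone: 6 people, the canoe carries 2 and someone must bring it back, so each round trip nets at most +1 on the far side until the last crossing → at least 9 trips. The jealousy constraint makes 9 impossible; the shortest valid schedule has 11:
1. WB+WK →  (far: WB,WK; near: HB,HK,HP,WP)
2. WB ←       (far: WK; near: HB,HK,HP,WB,WP)
3. WB+WP →  (far: WB,WK,WP; near: HB,HK,HP)
4. WB ←       (far: WK,WP; near: HB,HK,HP,WB)
5. HK+HP →  (far: HK,WK,HP,WP; near: HB,WB)
6. HK+WK ←  (far: HP,WP; near: HB,WB,HK,WK)
7. HB+HK →  (far: HB,HK,HP,WP; near: WB,WK)
8. WP ←       (far: HB,HK,HP; near: WB,WK,WP)
9. WB+WK →  (far: HB,WB,HK,WK,HP; near: WP)
10. HP ←      (far: HB,WB,HK,WK; near: HP,WP)
11. HP+WP → (far: all six; near: empty)
In every state each wife is either with her husband or with no other man.
Minimum trips = 11

11


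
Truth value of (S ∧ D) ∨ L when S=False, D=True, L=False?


S = False, D = True, L = False
Expression: (S ∧ D) ∨ L
Step 1: S ∧ D = False AND True = False
Step 2: (False) ∨ L = False OR False = False

False


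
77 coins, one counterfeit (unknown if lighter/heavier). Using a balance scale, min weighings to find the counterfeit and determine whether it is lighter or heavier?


Let n = 77. 154 possibilities (n coins × lighter/heavier); each weighing has 3 outcomes.
Bound for k weighings: say the first weighing puts j coins on each pan. If it tips, the 2j weighed coins remain suspects (each with a known direction) and k-1 weighings give 3^(k-1) outcomes; 3^(k-1) is odd, so 2j ≤ 3^(k-1) - 1. If it balances, the n - 2j unweighed coins remain with direction unknown: 2(n - 2j) ≤ 3^(k-1) - 1 by the same parity argument. Adding, n ≤ (3^(k-1) - 1) + (3^(k-1) - 1)/2 = (3^k - 3)/2, and the classical three-group strategy achieves this (3 coins in 2 weighings, 12 in 3, 39 in 4, 120 in 5).
So we need the smallest k with (3^k - 3)/2 ≥ 77.
k = 4: (3^4 - 3)/2 = 39 < 77 ✗
k = 5: (3^5 - 3)/2 = 120 ≥ 77 ✓

5


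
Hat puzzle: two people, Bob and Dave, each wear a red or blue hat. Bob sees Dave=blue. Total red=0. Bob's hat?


Total red = 0, Dave = blue
Red accounted for: 0
Remaining for Bob: 0
Bob's hat is blue.

blue


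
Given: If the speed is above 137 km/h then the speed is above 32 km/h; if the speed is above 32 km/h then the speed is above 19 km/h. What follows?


Hypothetical syllogism: P → Q, Q → R ⊢ P → R
Premise 1: the speed is above 137 km/h → the speed is above 32 km/h
Premise 2: the speed is above 32 km/h → the speed is above 19 km/h
Chain the implications: the middle term (the speed is above 32 km/h) links the two.
Conclusion: If the speed is above 137 km/h, then the speed is above 19 km/h.

If the speed is above 137 km/h, then the speed is above 19 km/h.


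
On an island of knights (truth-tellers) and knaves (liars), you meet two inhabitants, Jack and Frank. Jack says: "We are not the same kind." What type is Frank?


Jack says: "We are not the same kind."
Case 1: Jack is a Knight (truth-teller)
  Statement is true → they ARE different → Frank is a Knave
Case 2: Jack is a Knave (liar)
  Statement is false → they are NOT different → Frank is a Knave
In both cases, Frank is a Knave.

Knave


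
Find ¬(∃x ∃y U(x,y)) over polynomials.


Original: ∃x ∃y U(x,y)
Rule: ¬∀→∃, ¬∃→∀, negate predicate.
Negation: ∀x ∀y ¬U(x,y)

∀x ∀y ¬U(x,y)


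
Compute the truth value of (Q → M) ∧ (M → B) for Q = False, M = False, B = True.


Q = False, M = False, B = True
Step 1: Q → M is false only when Q=True and M=False. Result: True
Step 2: M → B is false only when M=True and B=False. Result: True
Step 3: True ∧ True = True

True


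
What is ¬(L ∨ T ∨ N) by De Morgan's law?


De Morgan's law: ¬(P ∨ Q ∨ R) ≡ ¬P ∧ ¬Q ∧ ¬R
¬(L ∨ T ∨ N) = ¬L ∧ ¬T ∧ ¬N

¬L ∧ ¬T ∧ ¬N


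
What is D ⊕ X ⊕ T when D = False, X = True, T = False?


D = False, X = True, T = False
Step 1: D ⊕ X = False XOR True = True
Step 2: True ⊕ T = True XOR False = True
XOR is true when an odd number of operands are true.

True


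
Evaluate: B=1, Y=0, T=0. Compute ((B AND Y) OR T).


B AND Y = 1&0 = 0
0 OR 0 = 0

0


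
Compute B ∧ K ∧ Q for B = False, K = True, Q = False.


B = False, K = True, Q = False
Step 1: B ∧ K = False AND True = False
Step 2: (False) ∧ Q = (False) AND False = False
AND is true only when ALL operands are true.

False


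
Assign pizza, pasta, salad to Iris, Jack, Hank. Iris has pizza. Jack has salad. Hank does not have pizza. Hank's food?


From clues:
  Iris → pizza
  Jack → salad
By elimination, Hank gets the remaining.

pasta


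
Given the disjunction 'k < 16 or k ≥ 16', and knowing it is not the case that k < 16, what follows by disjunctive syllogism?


Disjunctive syllogism: P ∨ Q, ¬P ⊢ Q
Disjunction: k < 16 ∨ k ≥ 16
We know it is not the case that k < 16.
By disjunctive syllogism, the other disjunct must be true.

k ≥ 16


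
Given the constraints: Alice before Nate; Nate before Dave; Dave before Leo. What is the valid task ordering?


Constraints: Alice before Nate; Nate before Dave; Dave before Leo
Method: repeatedly schedule the remaining task that has no remaining task required before it.
  Step 1: remaining {Leo, Nate, Alice, Dave}; every task except Alice still has a predecessor pending → schedule Alice.
  Step 2: remaining {Leo, Nate, Dave}; every task except Nate still has a predecessor pending → schedule Nate.
  Step 3: remaining {Leo, Dave}; every task except Dave still has a predecessor pending → schedule Dave.
  Step 4: only Leo remains → schedule Leo.
Resulting order:

Alice → Nate → Dave → Leo


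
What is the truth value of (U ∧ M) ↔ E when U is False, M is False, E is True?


U = False, M = False, E = True
Step 1: U ∧ M = False AND False = False
Step 2: (False) ↔ E: true when both sides have same truth value.
Result: False ↔ True = False

False


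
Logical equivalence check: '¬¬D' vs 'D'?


Expression 1: ¬¬D
Expression 2: D
Truth table (D | Expr1 Expr2):
  T |   T     T
  F |   F     F
All 2 rows agree, so the expressions are logically equivalent.

Yes


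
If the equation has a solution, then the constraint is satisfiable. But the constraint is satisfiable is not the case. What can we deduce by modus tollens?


Modus tollens: P → Q, ¬Q ⊢ ¬P
P: the equation has a solution
Q: the constraint is satisfiable
We have P → Q and Q is false.
By modus tollens, P must be false.

It is not the case that the equation has a solution


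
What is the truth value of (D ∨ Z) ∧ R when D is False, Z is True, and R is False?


D = False, Z = True, R = False
Step 1: D ∨ Z = False OR True = True
Step 2: True ∧ R = True AND False = False
OR is true when at least one operand is true; AND requires both.

False


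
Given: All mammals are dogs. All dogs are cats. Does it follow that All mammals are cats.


Premise 1: All mammals are dogs.
Premise 2: All dogs are cats.
Conclusion: All mammals are cats.
Barbara syllogism (AAA-1): All A are B, All B are C → All A are C.
Middle term (dogs) distributed in premise 2.

Valid


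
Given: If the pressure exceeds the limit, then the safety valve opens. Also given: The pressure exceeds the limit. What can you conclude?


Modus ponens: P → Q, P ⊢ Q
P: the pressure exceeds the limit
Q: the safety valve opens
We have P → Q and P is true.
By modus ponens, Q must be true.

The safety valve opens


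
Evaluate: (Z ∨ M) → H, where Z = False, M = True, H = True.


Z = False, M = True, H = True
Step 1: Z ∨ M = False OR True = True
Step 2: (True) → H: false only when antecedent=True and H=False.
Result: True

True


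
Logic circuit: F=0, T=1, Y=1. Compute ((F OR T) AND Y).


F OR T = 0|1 = 1
1 AND 1 = 1

1


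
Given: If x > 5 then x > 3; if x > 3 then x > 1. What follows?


Hypothetical syllogism: P → Q, Q → R ⊢ P → R
Premise 1: x > 5 → x > 3
Premise 2: x > 3 → x > 1
Chain the implications: the middle term (x > 3) links the two.
Conclusion: If x > 5, then x > 1.

If x > 5, then x > 1.


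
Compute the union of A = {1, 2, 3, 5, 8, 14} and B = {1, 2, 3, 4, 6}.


A = {1, 2, 3, 5, 8, 14}
B = {1, 2, 3, 4, 6}
Operation: union
All elements combined: 1, 2, 3, 4, 5, 6, 8, 14

{1, 2, 3, 4, 5, 6, 8, 14}


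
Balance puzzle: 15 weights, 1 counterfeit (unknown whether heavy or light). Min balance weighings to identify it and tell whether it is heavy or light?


Let n = 15. 30 possibilities (n weights × lighter/heavier); each weighing has 3 outcomes.
Bound for k weighings: say the first weighing puts j weights on each pan. If it tips, the 2j weighed weights remain suspects (each with a known direction) and k-1 weighings give 3^(k-1) outcomes; 3^(k-1) is odd, so 2j ≤ 3^(k-1) - 1. If it balances, the n - 2j unweighed weights remain with direction unknown: 2(n - 2j) ≤ 3^(k-1) - 1 by the same parity argument. Adding, n ≤ (3^(k-1) - 1) + (3^(k-1) - 1)/2 = (3^k - 3)/2, and the classical three-group strategy achieves this (3 weights in 2 weighings, 12 in 3, 39 in 4, 120 in 5).
So we need the smallest k with (3^k - 3)/2 ≥ 15.
k = 3: (3^3 - 3)/2 = 12 < 15 ✗
k = 4: (3^4 - 3)/2 = 39 ≥ 15 ✓

4


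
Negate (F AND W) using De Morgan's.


De Morgan's law: ¬(P ∧ Q) ≡ ¬P ∨ ¬Q
¬(F ∧ W) = ¬F ∨ ¬W

¬F ∨ ¬W


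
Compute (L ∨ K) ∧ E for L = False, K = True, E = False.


L = False, K = True, E = False
Step 1: L ∨ K = False OR True = True
Step 2: True ∧ E = True AND False = False
OR is true when at least one operand is true; AND requires both.

False


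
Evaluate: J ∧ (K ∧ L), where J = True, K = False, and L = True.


J = True, K = False, L = True
Step 1: K ∧ L = False AND True = False
Step 2: J ∧ False = True AND False = False
AND is true only when ALL operands are true.

False


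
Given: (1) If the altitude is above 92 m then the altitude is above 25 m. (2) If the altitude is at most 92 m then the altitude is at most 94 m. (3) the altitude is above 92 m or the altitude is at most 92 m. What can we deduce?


Constructive dilemma: (P → Q) ∧ (R → S), P ∨ R ⊢ Q ∨ S
Premise 1: the altitude is above 92 m → the altitude is above 25 m
Premise 2: the altitude is at most 92 m → the altitude is at most 94 m
Premise 3: the altitude is above 92 m ∨ the altitude is at most 92 m
Case 1: Assuming the altitude is above 92 m, then by Premise 1, the altitude is above 25 m.
Case 2: Assuming the altitude is at most 92 m, then by Premise 2, the altitude is at most 94 m.
Since one of the altitude is above 92 m or the altitude is at most 92 m must hold, we get the altitude is above 25 m or the altitude is at most 94 m.

The altitude is above 25 m or the altitude is at most 94 m.


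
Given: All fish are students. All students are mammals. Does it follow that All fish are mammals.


Premise 1: All fish are students.
Premise 2: All students are mammals.
Conclusion: All fish are mammals.
Barbara syllogism (AAA-1): All A are B, All B are C → All A are C.
Middle term (students) distributed in premise 2.

Valid


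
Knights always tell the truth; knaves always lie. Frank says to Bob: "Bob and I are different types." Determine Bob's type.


Frank says: "Bob and I are different types."
Case 1: Frank is a Knight (truth-teller)
  Statement is true → they ARE different → Bob is a Knave
Case 2: Frank is a Knave (liar)
  Statement is false → they are NOT different → Bob is a Knave
In both cases, Bob is a Knave.

Knave


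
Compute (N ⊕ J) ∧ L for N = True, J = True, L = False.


N = True, J = True, L = False
Step 1: N ⊕ J = True XOR True = False
Step 2: False ∧ L = False AND False = False
XOR true when exactly one of N,J is true; then AND with L.

False


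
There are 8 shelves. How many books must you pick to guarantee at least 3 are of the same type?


Pigeonhole: to guarantee k in one of n categories, need (k-1)×n + 1.
k = 3, n = 8
Minimum = (3-1) × 8 + 1 = 2 × 8 + 1

17


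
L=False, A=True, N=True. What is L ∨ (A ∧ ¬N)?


L = False, A = True, N = True
Expression: L ∨ (A ∧ ¬N)
Step 1: ¬N = NOT True = False
Step 2: A ∧ ¬N = True AND False = False
Step 3: L ∨ (False) = False OR False = False

False


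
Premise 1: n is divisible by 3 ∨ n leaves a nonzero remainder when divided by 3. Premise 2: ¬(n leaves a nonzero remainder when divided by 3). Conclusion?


Disjunctive syllogism: P ∨ Q, ¬P ⊢ Q
Disjunction: n is divisible by 3 ∨ n leaves a nonzero remainder when divided by 3
We know it is not the case that n leaves a nonzero remainder when divided by 3.
By disjunctive syllogism, the other disjunct must be true.

n is divisible by 3


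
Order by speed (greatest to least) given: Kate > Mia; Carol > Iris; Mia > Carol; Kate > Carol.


Constraints: Kate > Mia; Carol > Iris; Mia > Carol; Kate > Carol
Method: at each step, the next-highest is the one remaining person who never appears on the smaller side of a constraint between remaining people.
  Step 1: remaining {Iris, Mia, Carol, Kate}; on the smaller side: {Iris, Mia, Carol} → Kate is next (Kate > Mia; Kate > Carol).
  Step 2: remaining {Iris, Mia, Carol}; on the smaller side: {Iris, Carol} → Mia is next (Mia > Carol).
  Step 3: remaining {Iris, Carol}; on the smaller side: {Iris} → Carol is next (Carol > Iris).
  Step 4: only Iris remains → lowest.
Final ranking (highest to lowest):

Kate > Mia > Carol > Iris


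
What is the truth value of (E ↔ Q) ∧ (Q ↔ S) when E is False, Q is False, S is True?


E = False, Q = False, S = True
Step 1: E ↔ Q is true when E and Q have the same value. Result: True
Step 2: Q ↔ S is true when Q and S have the same value. Result: False
Step 3: True ∧ False = False

False


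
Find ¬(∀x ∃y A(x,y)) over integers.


Original: ∀x ∃y A(x,y)
Rule: ¬∀→∃, ¬∃→∀, negate predicate.
Negation: ∃x ∀y ¬A(x,y)

∃x ∀y ¬A(x,y)


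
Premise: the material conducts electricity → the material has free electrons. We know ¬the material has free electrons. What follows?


Modus tollens: P → Q, ¬Q ⊢ ¬P
P: the material conducts electricity
Q: the material has free electrons
We have P → Q and Q is false.
By modus tollens, P must be false.

It is not the case that the material conducts electricity


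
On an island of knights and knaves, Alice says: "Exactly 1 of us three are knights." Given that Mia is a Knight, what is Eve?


Alice claims exactly 1 knights among Alice, Mia, Eve.
Given: Mia is a Knight.

Case 1: Alice is a Knight (tells truth)
  Then exactly 1 of the three are knights.
  Counting Alice, Mia: 2 knight(s) so far. Need -1 more → impossible.
Case 2: Alice is a Knave (lies)
  Then the count is NOT 1.
  If Eve = Knave, count = 1 = 1 → claim would be true, contradicts lie.
  If Eve = Knight, count = 2 ≠ 1 → lie confirmed ✓

Eve is a Knight.

Knight


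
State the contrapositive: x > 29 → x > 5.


Original: If x > 29, then x > 5
Contrapositive: If ¬Q, then ¬P
Negate Q: not (x > 5)
Negate P: not (x > 29)

If not (x > 5), then not (x > 29).


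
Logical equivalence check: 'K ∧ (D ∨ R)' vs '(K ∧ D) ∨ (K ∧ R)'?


Expression 1: K ∧ (D ∨ R)
Expression 2: (K ∧ D) ∨ (K ∧ R)
Truth table (K D R | Expr1 Expr2):
  T T T |   T     T
  T T F |   T     T
  T F T |   T     T
  T F F |   F     F
  F T T |   F     F
  F T F |   F     F
  F F T |   F     F
  F F F |   F     F
All 8 rows agree, so the expressions are logically equivalent.

Yes


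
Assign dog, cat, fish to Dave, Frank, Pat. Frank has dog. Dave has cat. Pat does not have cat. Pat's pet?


From clues:
  Dave → cat
  Frank → dog
By elimination, Pat gets the remaining.

fish


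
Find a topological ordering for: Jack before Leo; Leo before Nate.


Constraints: Jack before Leo; Leo before Nate
Method: repeatedly schedule the remaining task that has no remaining task required before it.
  Step 1: remaining {Jack, Leo, Nate}; every task except Jack still has a predecessor pending → schedule Jack.
  Step 2: remaining {Leo, Nate}; every task except Leo still has a predecessor pending → schedule Leo.
  Step 3: only Nate remains → schedule Nate.
Resulting order:

Jack → Leo → Nate


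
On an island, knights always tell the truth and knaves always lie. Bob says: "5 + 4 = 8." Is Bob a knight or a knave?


Statement: "5 + 4 = 8."
Actual: 5 + 4 = 9
Claimed: 8
Statement is FALSE → Bob lies → Knave

Knave


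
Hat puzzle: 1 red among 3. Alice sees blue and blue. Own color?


Total red = 1, seen red = 0
Own red = 1 - 0 = 1
Alice's hat is red.

red


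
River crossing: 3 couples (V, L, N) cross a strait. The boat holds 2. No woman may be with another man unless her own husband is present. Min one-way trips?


Label couples V, L, N (H = husband, W = wife).
Counting alone: 6 people, the boat carries 2 and someone must bring it back, so each round trip nets at most +1 on the far side until the last crossing → at least 9 trips. The jealousy constraint makes 9 impossible; the shortest valid schedule has 11:
1. WV+WL →  (far: WV,WL; near: HV,HL,HN,WN)
2. WV ←       (far: WL; near: HV,HL,HN,WV,WN)
3. WV+WN →  (far: WV,WL,WN; near: HV,HL,HN)
4. WV ←       (far: WL,WN; near: HV,HL,HN,WV)
5. HL+HN →  (far: HL,WL,HN,WN; near: HV,WV)
6. HL+WL ←  (far: HN,WN; near: HV,WV,HL,WL)
7. HV+HL →  (far: HV,HL,HN,WN; near: WV,WL)
8. WN ←       (far: HV,HL,HN; near: WV,WL,WN)
9. WV+WL →  (far: HV,WV,HL,WL,HN; near: WN)
10. HN ←      (far: HV,WV,HL,WL; near: HN,WN)
11. HN+WN → (far: all six; near: empty)
In every state each wife is either with her husband or with no other man.
Minimum trips = 11

11


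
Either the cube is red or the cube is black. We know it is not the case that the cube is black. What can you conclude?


Disjunctive syllogism: P ∨ Q, ¬P ⊢ Q
Disjunction: the cube is red ∨ the cube is black
We know it is not the case that the cube is black.
By disjunctive syllogism, the other disjunct must be true.

The cube is red


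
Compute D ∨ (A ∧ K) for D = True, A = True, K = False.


D = True, A = True, K = False
Step 1: A ∧ K = True AND False = False
Step 2: D ∨ False = True OR False = True
AND evaluated first (higher precedence); then OR applied.

True


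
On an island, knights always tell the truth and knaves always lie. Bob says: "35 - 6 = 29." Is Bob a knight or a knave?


Statement: "35 - 6 = 29."
Actual: 35 - 6 = 29
Claimed: 29
Statement is TRUE → Bob tells the truth → Knight

Knight


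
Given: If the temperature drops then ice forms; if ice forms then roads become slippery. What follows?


Hypothetical syllogism: P → Q, Q → R ⊢ P → R
Premise 1: the temperature drops → ice forms
Premise 2: ice forms → roads become slippery
Chain the implications: the middle term (ice forms) links the two.
Conclusion: If the temperature drops, then roads become slippery.

If the temperature drops, then roads become slippery.


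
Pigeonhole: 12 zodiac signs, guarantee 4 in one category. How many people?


Pigeonhole: to guarantee k in one of n categories, need (k-1)×n + 1.
k = 4, n = 12
Minimum = (4-1) × 12 + 1 = 3 × 12 + 1

37


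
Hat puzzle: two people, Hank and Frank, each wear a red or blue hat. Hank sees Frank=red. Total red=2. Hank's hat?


Total red = 2, Frank = red
Red accounted for: 1
Remaining for Hank: 1
Hank's hat is red.

red


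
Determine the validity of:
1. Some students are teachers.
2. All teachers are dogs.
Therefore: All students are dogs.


Premise 1: Some students are teachers.
Premise 2: All teachers are dogs.
Conclusion: All students are dogs.
Fallacy: illicit minor. The minor term (students) is distributed in the conclusion ('All students ...') but undistributed in its premise ('Some students are teachers' doesn't cover all students).
Only 'Some students are dogs' follows, not 'All'.

Invalid


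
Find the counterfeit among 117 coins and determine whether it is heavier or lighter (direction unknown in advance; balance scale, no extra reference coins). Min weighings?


Let n = 117. 234 possibilities (n coins × lighter/heavier); each weighing has 3 outcomes.
Bound for k weighings: say the first weighing puts j coins on each pan. If it tips, the 2j weighed coins remain suspects (each with a known direction) and k-1 weighings give 3^(k-1) outcomes; 3^(k-1) is odd, so 2j ≤ 3^(k-1) - 1. If it balances, the n - 2j unweighed coins remain with direction unknown: 2(n - 2j) ≤ 3^(k-1) - 1 by the same parity argument. Adding, n ≤ (3^(k-1) - 1) + (3^(k-1) - 1)/2 = (3^k - 3)/2, and the classical three-group strategy achieves this (3 coins in 2 weighings, 12 in 3, 39 in 4, 120 in 5).
So we need the smallest k with (3^k - 3)/2 ≥ 117.
k = 4: (3^4 - 3)/2 = 39 < 117 ✗
k = 5: (3^5 - 3)/2 = 120 ≥ 117 ✓

5


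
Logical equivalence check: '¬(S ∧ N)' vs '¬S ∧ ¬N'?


Expression 1: ¬(S ∧ N)
Expression 2: ¬S ∧ ¬N
Truth table (S N | Expr1 Expr2):
  T T |   F     F
  T F |   T     F   ← differ
  F T |   T     F   ← differ
  F F |   T     T
Counterexample: S=T, N=F gives Expr1 = T but Expr2 = F, so the expressions are NOT logically equivalent.

No


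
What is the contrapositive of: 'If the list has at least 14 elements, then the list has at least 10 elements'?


Original: If the list has at least 14 elements, then the list has at least 10 elements
Contrapositive: If ¬Q, then ¬P
Negate Q: not (the list has at least 10 elements)
Negate P: not (the list has at least 14 elements)

If not (the list has at least 10 elements), then not (the list has at least 14 elements).


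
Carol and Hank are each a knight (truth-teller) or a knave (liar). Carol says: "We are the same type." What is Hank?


Carol says: "We are the same type."
Case 1: Carol is a Knight (truth-teller)
  Statement is true → they ARE the same → Hank is also a Knight
Case 2: Carol is a Knave (liar)
  Statement is false → they are NOT the same → Hank is a Knight
In both cases, Hank is a Knight.

Knight


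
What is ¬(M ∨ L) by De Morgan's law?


De Morgan's law: ¬(P ∨ Q) ≡ ¬P ∧ ¬Q
¬(M ∨ L) = ¬M ∧ ¬L

¬M ∧ ¬L


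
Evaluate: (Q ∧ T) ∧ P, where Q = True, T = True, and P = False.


Q = True, T = True, P = False
Step 1: Q ∧ T = True AND True = True
Step 2: True ∧ P = True AND False = False
AND is true only when ALL operands are true.

False


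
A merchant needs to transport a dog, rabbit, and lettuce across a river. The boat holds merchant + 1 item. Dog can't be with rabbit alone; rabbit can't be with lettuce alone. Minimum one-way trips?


1. merchant+rabbit → 2. merchant ← 3. merchant+dog → 4. merchant+rabbit ← 5. merchant+lettuce → 6. merchant ← 7. merchant+rabbit →
Minimum trips = 7

7


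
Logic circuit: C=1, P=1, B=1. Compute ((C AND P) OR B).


C AND P = 1&1 = 1
1 OR 1 = 1

1


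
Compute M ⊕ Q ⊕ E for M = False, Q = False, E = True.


M = False, Q = False, E = True
Step 1: M ⊕ Q = False XOR False = False
Step 2: False ⊕ E = False XOR True = True
XOR is true when an odd number of operands are true.

True


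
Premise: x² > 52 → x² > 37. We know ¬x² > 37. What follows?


Modus tollens: P → Q, ¬Q ⊢ ¬P
P: x² > 52
Q: x² > 37
We have P → Q and Q is false.
By modus tollens, P must be false.

It is not the case that x² > 52


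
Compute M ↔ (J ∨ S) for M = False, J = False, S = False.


M = False, J = False, S = False
Step 1: J ∨ S = False OR False = False
Step 2: M ↔ (False): true when both sides have same truth value.
Result: False ↔ False = True

True


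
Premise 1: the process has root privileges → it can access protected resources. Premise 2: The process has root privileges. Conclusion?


Modus ponens: P → Q, P ⊢ Q
P: the process has root privileges
Q: it can access protected resources
We have P → Q and P is true.
By modus ponens, Q must be true.

It can access protected resources


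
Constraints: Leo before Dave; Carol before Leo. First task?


Constraints: Leo before Dave; Carol before Leo
The first task can have nothing scheduled before it, so it must never appear on the right of a 'before'.
Tasks appearing after some 'before': Dave, Leo.
The only task not in that list is Carol → it is first.

Carol


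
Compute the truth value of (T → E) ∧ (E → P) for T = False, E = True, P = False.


T = False, E = True, P = False
Step 1: T → E is false only when T=True and E=False. Result: True
Step 2: E → P is false only when E=True and P=False. Result: False
Step 3: True ∧ False = False

False


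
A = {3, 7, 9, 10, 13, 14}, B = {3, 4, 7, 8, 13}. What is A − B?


A = {3, 7, 9, 10, 13, 14}
B = {3, 4, 7, 8, 13}
Operation: difference A − B
In A but not B: 9, 10, 14

{9, 10, 14}


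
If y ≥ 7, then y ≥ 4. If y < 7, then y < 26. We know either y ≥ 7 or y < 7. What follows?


Constructive dilemma: (P → Q) ∧ (R → S), P ∨ R ⊢ Q ∨ S
Premise 1: y ≥ 7 → y ≥ 4
Premise 2: y < 7 → y < 26
Premise 3: y ≥ 7 ∨ y < 7
Case 1: Assuming y ≥ 7, then by Premise 1, y ≥ 4.
Case 2: Assuming y < 7, then by Premise 2, y < 26.
Since one of y ≥ 7 or y < 7 must hold, we get y ≥ 4 or y < 26.

y ≥ 4 or y < 26.


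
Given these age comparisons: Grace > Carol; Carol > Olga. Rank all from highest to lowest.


Constraints: Grace > Carol; Carol > Olga
Method: at each step, the next-highest is the one remaining person who never appears on the smaller side of a constraint between remaining people.
  Step 1: remaining {Carol, Olga, Grace}; on the smaller side: {Carol, Olga} → Grace is next (Grace > Carol).
  Step 2: remaining {Carol, Olga}; on the smaller side: {Olga} → Carol is next (Carol > Olga).
  Step 3: only Olga remains → lowest.
Final ranking (highest to lowest):

Grace > Carol > Olga


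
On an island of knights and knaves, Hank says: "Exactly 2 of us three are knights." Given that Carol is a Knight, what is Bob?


Hank claims exactly 2 knights among Hank, Carol, Bob.
Given: Carol is a Knight.

Case 1: Hank is a Knight (tells truth)
  Then exactly 2 of the three are knights.
  Counting Hank, Carol: 2 knight(s) so far. Need 0 more → Bob = Knave.
Case 2: Hank is a Knave (lies)
  Then the count is NOT 2.
  If Bob = Knight, count = 2 = 2 → claim would be true, contradicts lie.
  If Bob = Knave, count = 1 ≠ 2 → lie confirmed ✓

Bob is a Knave.

Knave


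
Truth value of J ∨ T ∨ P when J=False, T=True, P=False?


J = False, T = True, P = False
Expression: J ∨ T ∨ P
Step 1: J ∨ T = False OR True = True
Step 2: (True) ∨ P = True OR False = True

True


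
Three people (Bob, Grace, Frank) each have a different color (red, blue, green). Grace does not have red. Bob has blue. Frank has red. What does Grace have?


From clues:
  Frank → red
  Bob → blue
By elimination, Grace gets the remaining.

green


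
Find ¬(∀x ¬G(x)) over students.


Original: ∀x ¬G(x)
Rule: ¬∀→∃, ¬∃→∀, negate predicate.
Negation: ∃x G(x)

∃x G(x)


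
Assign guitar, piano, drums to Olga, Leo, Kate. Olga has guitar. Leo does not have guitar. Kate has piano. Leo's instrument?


From clues:
  Kate → piano
  Olga → guitar
By elimination, Leo gets the remaining.

drums


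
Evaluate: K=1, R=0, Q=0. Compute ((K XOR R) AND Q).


K XOR R = 1^0 = 1
1 AND 0 = 0

0


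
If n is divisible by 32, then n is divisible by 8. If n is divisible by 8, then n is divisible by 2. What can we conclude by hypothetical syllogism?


Hypothetical syllogism: P → Q, Q → R ⊢ P → R
Premise 1: n is divisible by 32 → n is divisible by 8
Premise 2: n is divisible by 8 → n is divisible by 2
Chain the implications: the middle term (n is divisible by 8) links the two.
Conclusion: If n is divisible by 32, then n is divisible by 2.

If n is divisible by 32, then n is divisible by 2.


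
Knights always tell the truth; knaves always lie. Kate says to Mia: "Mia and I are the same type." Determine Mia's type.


Kate says: "Mia and I are the same type."
Case 1: Kate is a Knight (truth-teller)
  Statement is true → they ARE the same → Mia is also a Knight
Case 2: Kate is a Knave (liar)
  Statement is false → they are NOT the same → Mia is a Knight
In both cases, Mia is a Knight.

Knight


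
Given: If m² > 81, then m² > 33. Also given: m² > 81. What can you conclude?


Modus ponens: P → Q, P ⊢ Q
P: m² > 81
Q: m² > 33
We have P → Q and P is true.
By modus ponens, Q must be true.

m² > 33


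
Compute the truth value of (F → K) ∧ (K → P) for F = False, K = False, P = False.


F = False, K = False, P = False
Step 1: F → K is false only when F=True and K=False. Result: True
Step 2: K → P is false only when K=True and P=False. Result: True
Step 3: True ∧ True = True

True


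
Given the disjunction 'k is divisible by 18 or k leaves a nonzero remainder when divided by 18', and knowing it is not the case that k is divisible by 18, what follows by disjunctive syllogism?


Disjunctive syllogism: P ∨ Q, ¬P ⊢ Q
Disjunction: k is divisible by 18 ∨ k leaves a nonzero remainder when divided by 18
We know it is not the case that k is divisible by 18.
By disjunctive syllogism, the other disjunct must be true.

k leaves a nonzero remainder when divided by 18


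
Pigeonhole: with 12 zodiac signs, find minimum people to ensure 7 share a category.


Pigeonhole: to guarantee k in one of n categories, need (k-1)×n + 1.
k = 7, n = 12
Minimum = (7-1) × 12 + 1 = 6 × 12 + 1

73


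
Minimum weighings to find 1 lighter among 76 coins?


Each weighing has 3 outcomes (left heavy / balance / right heavy), so k weighings distinguish at most 3^k cases; splitting into three near-equal groups achieves this.
Need 3^k ≥ 76: 3^3 = 27 < 76 ≤ 3^4 = 81
k = ⌈log₃(76)⌉ = 4

4


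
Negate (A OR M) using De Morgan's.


De Morgan's law: ¬(P ∨ Q) ≡ ¬P ∧ ¬Q
¬(A ∨ M) = ¬A ∧ ¬M

¬A ∧ ¬M


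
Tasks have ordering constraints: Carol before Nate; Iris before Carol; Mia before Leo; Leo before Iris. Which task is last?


Constraints: Carol before Nate; Iris before Carol; Mia before Leo; Leo before Iris
The last task can have nothing scheduled after it, so it must never appear on the left of a 'before'.
Tasks appearing before some other task: Carol, Iris, Mia, Leo.
The only task not in that list is Nate → it is last.

Nate


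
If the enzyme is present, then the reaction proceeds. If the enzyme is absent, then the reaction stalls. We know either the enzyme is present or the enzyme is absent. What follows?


Constructive dilemma: (P → Q) ∧ (R → S), P ∨ R ⊢ Q ∨ S
Premise 1: the enzyme is present → the reaction proceeds
Premise 2: the enzyme is absent → the reaction stalls
Premise 3: the enzyme is present ∨ the enzyme is absent
Case 1: Assuming the enzyme is present, then by Premise 1, the reaction proceeds.
Case 2: Assuming the enzyme is absent, then by Premise 2, the reaction stalls.
Since one of the enzyme is present or the enzyme is absent must hold, we get the reaction proceeds or the reaction stalls.

The reaction proceeds or the reaction stalls.


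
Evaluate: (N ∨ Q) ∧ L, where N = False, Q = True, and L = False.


N = False, Q = True, L = False
Step 1: N ∨ Q = False OR True = True
Step 2: True ∧ L = True AND False = False
OR is true when at least one operand is true; AND requires both.

False


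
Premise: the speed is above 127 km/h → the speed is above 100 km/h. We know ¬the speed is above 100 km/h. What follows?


Modus tollens: P → Q, ¬Q ⊢ ¬P
P: the speed is above 127 km/h
Q: the speed is above 100 km/h
We have P → Q and Q is false.
By modus tollens, P must be false.

It is not the case that the speed is above 127 km/h


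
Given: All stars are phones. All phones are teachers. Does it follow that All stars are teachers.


Premise 1: All stars are phones.
Premise 2: All phones are teachers.
Conclusion: All stars are teachers.
Barbara syllogism (AAA-1): All A are B, All B are C → All A are C.
Middle term (phones) distributed in premise 2.

Valid


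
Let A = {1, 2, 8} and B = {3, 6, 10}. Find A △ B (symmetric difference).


A = {1, 2, 8}
B = {3, 6, 10}
Operation: symmetric difference
In A only: [1, 2, 8], in B only: [3, 6, 10]

{1, 2, 3, 6, 8, 10}


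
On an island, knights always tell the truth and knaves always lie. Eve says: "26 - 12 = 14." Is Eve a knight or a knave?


Statement: "26 - 12 = 14."
Actual: 26 - 12 = 14
Claimed: 14
Statement is TRUE → Eve tells the truth → Knight

Knight


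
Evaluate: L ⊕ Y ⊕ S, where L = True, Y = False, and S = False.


L = True, Y = False, S = False
Step 1: L ⊕ Y = True XOR False = True
Step 2: True ⊕ S = True XOR False = True
XOR is true when an odd number of operands are true.

True


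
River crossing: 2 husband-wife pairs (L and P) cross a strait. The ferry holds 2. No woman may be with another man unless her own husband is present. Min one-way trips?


Label couples L and P.
1. WL+WP → (far: WL,WP; near: HL,HP)
2. WL ←   (far: WP; near: HL,HP,WL)
3. HL+HP → (far: HL,HP,WP; near: WL)
4. HL ←   (far: HP,WP; near: HL,WL)  — HL returns, since WL is alone on near bank
5. HL+WL → (far: all four; near: empty)
Every state respects the constraint.
Minimum trips = 5

5


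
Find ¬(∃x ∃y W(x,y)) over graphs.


Original: ∃x ∃y W(x,y)
Rule: ¬∀→∃, ¬∃→∀, negate predicate.
Negation: ∀x ∀y ¬W(x,y)

∀x ∀y ¬W(x,y)


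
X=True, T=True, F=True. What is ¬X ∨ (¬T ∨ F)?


X = True, T = True, F = True
Expression: ¬X ∨ (¬T ∨ F)
Step 1: ¬T = NOT True = False
Step 2: ¬T ∨ F = False OR True = True
Step 3: ¬X = NOT True = False
Step 4: (False) ∨ (True) = False OR True = True

True


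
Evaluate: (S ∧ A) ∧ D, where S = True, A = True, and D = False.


S = True, A = True, D = False
Step 1: S ∧ A = True AND True = True
Step 2: True ∧ D = True AND False = False
AND is true only when ALL operands are true.

False


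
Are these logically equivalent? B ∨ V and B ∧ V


Expression 1: B ∨ V
Expression 2: B ∧ V
Truth table (B V | Expr1 Expr2):
  T T |   T     T
  T F |   T     F   ← differ
  F T |   T     F   ← differ
  F F |   F     F
Counterexample: B=T, V=F gives Expr1 = T but Expr2 = F, so the expressions are NOT logically equivalent.

No


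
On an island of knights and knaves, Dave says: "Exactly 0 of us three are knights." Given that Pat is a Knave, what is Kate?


Dave claims exactly 0 knights among Dave, Pat, Kate.
Given: Pat is a Knave.

Case 1: Dave is a Knight (tells truth)
  Then exactly 0 of the three are knights.
  Counting Dave, Pat: 1 knight(s) so far. Need -1 more → impossible.
Case 2: Dave is a Knave (lies)
  Then the count is NOT 0.
  If Kate = Knave, count = 0 = 0 → claim would be true, contradicts lie.
  If Kate = Knight, count = 1 ≠ 0 → lie confirmed ✓

Kate is a Knight.

Knight


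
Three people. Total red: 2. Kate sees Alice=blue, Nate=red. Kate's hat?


Total red = 2, seen red = 1
Own red = 2 - 1 = 1
Kate's hat is red.

red


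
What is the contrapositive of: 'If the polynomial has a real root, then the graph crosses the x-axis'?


Original: If the polynomial has a real root, then the graph crosses the x-axis
Contrapositive: If ¬Q, then ¬P
Negate Q: not (the graph crosses the x-axis)
Negate P: not (the polynomial has a real root)

If not (the graph crosses the x-axis), then not (the polynomial has a real root).


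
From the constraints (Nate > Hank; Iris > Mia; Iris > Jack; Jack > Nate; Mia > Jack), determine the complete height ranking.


Constraints: Nate > Hank; Iris > Mia; Iris > Jack; Jack > Nate; Mia > Jack
Method: at each step, the next-highest is the one remaining person who never appears on the smaller side of a constraint between remaining people.
  Step 1: remaining {Nate, Mia, Hank, Jack, Iris}; on the smaller side: {Nate, Mia, Hank, Jack} → Iris is next (Iris > Mia; Iris > Jack).
  Step 2: remaining {Nate, Mia, Hank, Jack}; on the smaller side: {Nate, Hank, Jack} → Mia is next (Mia > Jack).
  Step 3: remaining {Nate, Hank, Jack}; on the smaller side: {Nate, Hank} → Jack is next (Jack > Nate).
  Step 4: remaining {Nate, Hank}; on the smaller side: {Hank} → Nate is next (Nate > Hank).
  Step 5: only Hank remains → lowest.
Final ranking (highest to lowest):

Iris > Mia > Jack > Nate > Hank


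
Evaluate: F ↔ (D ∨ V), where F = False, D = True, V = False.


F = False, D = True, V = False
Step 1: D ∨ V = True OR False = True
Step 2: F ↔ (True): true when both sides have same truth value.
Result: False ↔ True = False

False


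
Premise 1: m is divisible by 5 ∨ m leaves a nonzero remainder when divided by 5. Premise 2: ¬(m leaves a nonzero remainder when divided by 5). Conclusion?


Disjunctive syllogism: P ∨ Q, ¬P ⊢ Q
Disjunction: m is divisible by 5 ∨ m leaves a nonzero remainder when divided by 5
We know it is not the case that m leaves a nonzero remainder when divided by 5.
By disjunctive syllogism, the other disjunct must be true.

m is divisible by 5
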